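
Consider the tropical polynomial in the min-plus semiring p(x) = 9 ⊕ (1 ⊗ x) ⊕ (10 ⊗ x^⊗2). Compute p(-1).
p(-1) = 0

A tropical monomial a ⊗ x^⊗i evaluates to a + i · x. Evaluating each term at x = -1:
  Term 0 contributes 9 + 0 · -1 = 9
  Term 1 contributes 1 + 1 · -1 = 0
  Term 2 contributes 10 + 2 · -1 = 8
p(-1) = ⊕ of these = min[9, 0, 8] = 0.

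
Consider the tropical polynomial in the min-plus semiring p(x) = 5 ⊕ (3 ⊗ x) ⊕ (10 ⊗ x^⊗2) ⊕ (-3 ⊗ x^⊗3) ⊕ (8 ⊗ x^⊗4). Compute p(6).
p(6) = 5

A tropical monomial a ⊗ x^⊗i evaluates to a + i · x. Evaluating each term at x = 6:
  Term 0 contributes 5 + 0 · 6 = 5
  Term 1 contributes 3 + 1 · 6 = 9
  Term 2 contributes 10 + 2 · 6 = 22
  Term 3 contributes -3 + 3 · 6 = 15
  Term 4 contributes 8 + 4 · 6 = 32
p(6) = ⊕ of these = min[5, 9, 22, 15, 32] = 5.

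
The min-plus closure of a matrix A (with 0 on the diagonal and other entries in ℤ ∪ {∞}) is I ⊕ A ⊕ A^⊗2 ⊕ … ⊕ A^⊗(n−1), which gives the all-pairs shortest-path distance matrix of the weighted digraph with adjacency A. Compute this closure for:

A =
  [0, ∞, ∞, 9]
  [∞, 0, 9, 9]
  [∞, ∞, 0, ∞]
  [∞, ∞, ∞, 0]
Closure =
  [0, ∞, ∞, 9]
  [∞, 0, 9, 9]
  [∞, ∞, 0, ∞]
  [∞, ∞, ∞, 0]

This is the Floyd-Warshall all-pairs shortest-path computation. For each intermediate vertex k = 0, 1, …, 3, update dist[i][j] ← min(dist[i][j], dist[i][k] + dist[k][j]). The final matrix gives, for each (i, j), the minimum total weight of any directed path from i to j (possibly empty when i = j).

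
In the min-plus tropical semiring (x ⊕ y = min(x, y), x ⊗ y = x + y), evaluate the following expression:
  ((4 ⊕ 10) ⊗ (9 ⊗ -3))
((4 ⊕ 10) ⊗ (9 ⊗ -3)) = 10

Expand innermost to outermost. Recall ⊕ takes the minimum of its arguments and ⊗ takes their sum. Working out the expression ((4 ⊕ 10) ⊗ (9 ⊗ -3)) gives 10.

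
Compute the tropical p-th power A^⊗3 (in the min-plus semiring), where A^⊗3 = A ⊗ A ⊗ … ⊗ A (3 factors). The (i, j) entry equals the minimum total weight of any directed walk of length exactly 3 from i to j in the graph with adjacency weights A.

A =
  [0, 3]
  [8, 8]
A^⊗3 =
  [0, 3]
  [8, 11]

Each entry (A^⊗3)_ij equals the minimum over all length-3 walks i = v_0 → v_1 → … → v_3 = j of Σ_t A[v_t][v_{t+1}]. For example, for (i, j) = (0, 1) we minimise over 4 possible intermediate vertex sequences; the minimum is 3, attained along the walk 0 → 0 → 0 → 1.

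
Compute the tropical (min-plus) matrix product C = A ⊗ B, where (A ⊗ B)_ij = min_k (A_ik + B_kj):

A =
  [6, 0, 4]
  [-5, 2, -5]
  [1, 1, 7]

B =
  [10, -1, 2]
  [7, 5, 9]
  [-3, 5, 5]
A ⊗ B =
  [1, 5, 8]
  [-8, -6, -3]
  [4, 0, 3]

Apply the min-plus product entry-by-entry:
  C[0][0] = min over k of (A[0][0] + B[0][0] = 6 + 10 = 16, A[0][1] + B[1][0] = 0 + 7 = 7, A[0][2] + B[2][0] = 4 + -3 = 1) = 1 (attained at k = 2)
  C[0][1] = min over k of (A[0][0] + B[0][1] = 6 + -1 = 5, A[0][1] + B[1][1] = 0 + 5 = 5, A[0][2] + B[2][1] = 4 + 5 = 9) = 5 (attained at k = 0)
  C[0][2] = min over k of (A[0][0] + B[0][2] = 6 + 2 = 8, A[0][1] + B[1][2] = 0 + 9 = 9, A[0][2] + B[2][2] = 4 + 5 = 9) = 8 (attained at k = 0)
  C[1][0] = min over k of (A[1][0] + B[0][0] = -5 + 10 = 5, A[1][1] + B[1][0] = 2 + 7 = 9, A[1][2] + B[2][0] = -5 + -3 = -8) = -8 (attained at k = 2)
  C[1][1] = min over k of (A[1][0] + B[0][1] = -5 + -1 = -6, A[1][1] + B[1][1] = 2 + 5 = 7, A[1][2] + B[2][1] = -5 + 5 = 0) = -6 (attained at k = 0)
  C[1][2] = min over k of (A[1][0] + B[0][2] = -5 + 2 = -3, A[1][1] + B[1][2] = 2 + 9 = 11, A[1][2] + B[2][2] = -5 + 5 = 0) = -3 (attained at k = 0)
  C[2][0] = min over k of (A[2][0] + B[0][0] = 1 + 10 = 11, A[2][1] + B[1][0] = 1 + 7 = 8, A[2][2] + B[2][0] = 7 + -3 = 4) = 4 (attained at k = 2)
  C[2][1] = min over k of (A[2][0] + B[0][1] = 1 + -1 = 0, A[2][1] + B[1][1] = 1 + 5 = 6, A[2][2] + B[2][1] = 7 + 5 = 12) = 0 (attained at k = 0)
  C[2][2] = min over k of (A[2][0] + B[0][2] = 1 + 2 = 3, A[2][1] + B[1][2] = 1 + 9 = 10, A[2][2] + B[2][2] = 7 + 5 = 12) = 3 (attained at k = 0)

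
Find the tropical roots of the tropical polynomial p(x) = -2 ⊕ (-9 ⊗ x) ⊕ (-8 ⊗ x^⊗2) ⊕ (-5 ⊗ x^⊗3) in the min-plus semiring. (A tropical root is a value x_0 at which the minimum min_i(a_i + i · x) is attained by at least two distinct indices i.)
Roots: {-3, -1, 7}

Each tropical root is a break point of the lower envelope of the lines y = a_i + i · x (there are 4 lines, with slopes 0, 1, ..., 3). Only the lines that attain the minimum somewhere contribute to roots; other lines are dominated. Here the surviving (envelope) indices are i = 3, i = 2, i = 1, i = 0.
Intersections between consecutive envelope lines give the roots: for adjacent envelope indices i < j the intersection is x = (a_i − a_j) / (j − i). Reading off the sorted break points: {-3, -1, 7}.
Verification: at each break x_0, at least two indices attain the minimum of min_i(a_i + i · x_0).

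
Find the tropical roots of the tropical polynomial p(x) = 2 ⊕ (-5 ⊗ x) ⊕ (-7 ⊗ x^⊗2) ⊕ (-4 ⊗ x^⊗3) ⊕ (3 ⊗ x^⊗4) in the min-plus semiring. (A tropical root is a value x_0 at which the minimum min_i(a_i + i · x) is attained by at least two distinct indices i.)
Roots: {-7, -3, 2, 7}

Each tropical root is a break point of the lower envelope of the lines y = a_i + i · x (there are 5 lines, with slopes 0, 1, ..., 4). Only the lines that attain the minimum somewhere contribute to roots; other lines are dominated. Here the surviving (envelope) indices are i = 4, i = 3, i = 2, i = 1, i = 0.
Intersections between consecutive envelope lines give the roots: for adjacent envelope indices i < j the intersection is x = (a_i − a_j) / (j − i). Reading off the sorted break points: {-7, -3, 2, 7}.
Verification: at each break x_0, at least two indices attain the minimum of min_i(a_i + i · x_0).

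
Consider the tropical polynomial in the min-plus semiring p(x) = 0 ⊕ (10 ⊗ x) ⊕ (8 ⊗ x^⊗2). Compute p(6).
p(6) = 0

A tropical monomial a ⊗ x^⊗i evaluates to a + i · x. Evaluating each term at x = 6:
  Term 0 contributes 0 + 0 · 6 = 0
  Term 1 contributes 10 + 1 · 6 = 16
  Term 2 contributes 8 + 2 · 6 = 20
p(6) = ⊕ of these = min[0, 16, 20] = 0.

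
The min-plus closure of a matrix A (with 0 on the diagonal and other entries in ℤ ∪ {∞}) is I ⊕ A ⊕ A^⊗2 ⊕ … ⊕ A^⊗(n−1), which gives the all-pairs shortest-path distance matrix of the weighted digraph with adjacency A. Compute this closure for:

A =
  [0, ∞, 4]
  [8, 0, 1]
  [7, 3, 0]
Closure =
  [0, 7, 4]
  [8, 0, 1]
  [7, 3, 0]

This is the Floyd-Warshall all-pairs shortest-path computation. For each intermediate vertex k = 0, 1, …, 2, update dist[i][j] ← min(dist[i][j], dist[i][k] + dist[k][j]). The final matrix gives, for each (i, j), the minimum total weight of any directed path from i to j (possibly empty when i = j).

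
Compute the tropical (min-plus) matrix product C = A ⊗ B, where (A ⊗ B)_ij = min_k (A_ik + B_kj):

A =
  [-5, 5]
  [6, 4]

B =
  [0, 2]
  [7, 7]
A ⊗ B =
  [-5, -3]
  [6, 8]

Apply the min-plus product entry-by-entry:
  C[0][0] = min over k of (A[0][0] + B[0][0] = -5 + 0 = -5, A[0][1] + B[1][0] = 5 + 7 = 12) = -5 (attained at k = 0)
  C[0][1] = min over k of (A[0][0] + B[0][1] = -5 + 2 = -3, A[0][1] + B[1][1] = 5 + 7 = 12) = -3 (attained at k = 0)
  C[1][0] = min over k of (A[1][0] + B[0][0] = 6 + 0 = 6, A[1][1] + B[1][0] = 4 + 7 = 11) = 6 (attained at k = 0)
  C[1][1] = min over k of (A[1][0] + B[0][1] = 6 + 2 = 8, A[1][1] + B[1][1] = 4 + 7 = 11) = 8 (attained at k = 0)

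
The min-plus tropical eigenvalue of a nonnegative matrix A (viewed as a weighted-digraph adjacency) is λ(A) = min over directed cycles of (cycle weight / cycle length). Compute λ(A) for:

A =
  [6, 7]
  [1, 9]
λ(A) = 4

Enumerate directed cycles and compute their means (weight / length). Sample:
  cycle 0 → 0: weight = 6, length = 1, mean = 6/1 ≈ 6.000
  cycle 1 → 1: weight = 9, length = 1, mean = 9/1 ≈ 9.000
  cycle 0 → 1 → 0: weight = 8, length = 2, mean = 8/2 ≈ 4.000
  cycle 1 → 0 → 1: weight = 8, length = 2, mean = 8/2 ≈ 4.000
Minimum mean = 4.000, attained e.g. along the cycle 0 → 1 → 0 with weight 8 and length 2. So λ(A) = 8/2 = 4.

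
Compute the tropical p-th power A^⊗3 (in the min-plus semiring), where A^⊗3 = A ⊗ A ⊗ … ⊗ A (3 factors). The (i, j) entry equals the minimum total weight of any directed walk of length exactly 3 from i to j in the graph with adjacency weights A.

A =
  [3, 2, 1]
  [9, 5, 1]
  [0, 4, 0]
A^⊗3 =
  [1, 3, 1]
  [1, 3, 1]
  [0, 2, 0]

Each entry (A^⊗3)_ij equals the minimum over all length-3 walks i = v_0 → v_1 → … → v_3 = j of Σ_t A[v_t][v_{t+1}]. For example, for (i, j) = (0, 2) we minimise over 9 possible intermediate vertex sequences; the minimum is 1, attained along the walk 0 → 2 → 2 → 2.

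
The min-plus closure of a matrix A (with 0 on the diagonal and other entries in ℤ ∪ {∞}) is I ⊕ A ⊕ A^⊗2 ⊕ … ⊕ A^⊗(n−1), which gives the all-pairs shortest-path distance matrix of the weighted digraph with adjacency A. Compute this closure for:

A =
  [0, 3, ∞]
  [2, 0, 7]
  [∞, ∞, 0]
Closure =
  [0, 3, 10]
  [2, 0, 7]
  [∞, ∞, 0]

This is the Floyd-Warshall all-pairs shortest-path computation. For each intermediate vertex k = 0, 1, …, 2, update dist[i][j] ← min(dist[i][j], dist[i][k] + dist[k][j]). The final matrix gives, for each (i, j), the minimum total weight of any directed path from i to j (possibly empty when i = j).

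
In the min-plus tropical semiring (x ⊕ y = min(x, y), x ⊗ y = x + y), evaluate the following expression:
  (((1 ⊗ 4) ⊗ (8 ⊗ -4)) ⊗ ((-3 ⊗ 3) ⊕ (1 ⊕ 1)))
(((1 ⊗ 4) ⊗ (8 ⊗ -4)) ⊗ ((-3 ⊗ 3) ⊕ (1 ⊕ 1))) = 9

Expand innermost to outermost. Recall ⊕ takes the minimum of its arguments and ⊗ takes their sum. Working out the expression (((1 ⊗ 4) ⊗ (8 ⊗ -4)) ⊗ ((-3 ⊗ 3) ⊕ (1 ⊕ 1))) gives 9.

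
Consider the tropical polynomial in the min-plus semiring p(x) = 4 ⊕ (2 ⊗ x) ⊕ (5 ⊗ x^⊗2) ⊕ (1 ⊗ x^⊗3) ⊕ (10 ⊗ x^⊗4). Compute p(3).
p(3) = 4

A tropical monomial a ⊗ x^⊗i evaluates to a + i · x. Evaluating each term at x = 3:
  Term 0 contributes 4 + 0 · 3 = 4
  Term 1 contributes 2 + 1 · 3 = 5
  Term 2 contributes 5 + 2 · 3 = 11
  Term 3 contributes 1 + 3 · 3 = 10
  Term 4 contributes 10 + 4 · 3 = 22
p(3) = ⊕ of these = min[4, 5, 11, 10, 22] = 4.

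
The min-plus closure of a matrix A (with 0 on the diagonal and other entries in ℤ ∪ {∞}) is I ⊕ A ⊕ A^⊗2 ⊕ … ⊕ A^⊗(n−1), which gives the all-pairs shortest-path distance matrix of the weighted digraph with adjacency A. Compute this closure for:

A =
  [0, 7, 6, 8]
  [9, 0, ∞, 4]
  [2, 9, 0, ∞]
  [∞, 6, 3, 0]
Closure =
  [0, 7, 6, 8]
  [9, 0, 7, 4]
  [2, 9, 0, 10]
  [5, 6, 3, 0]

This is the Floyd-Warshall all-pairs shortest-path computation. For each intermediate vertex k = 0, 1, …, 3, update dist[i][j] ← min(dist[i][j], dist[i][k] + dist[k][j]). The final matrix gives, for each (i, j), the minimum total weight of any directed path from i to j (possibly empty when i = j).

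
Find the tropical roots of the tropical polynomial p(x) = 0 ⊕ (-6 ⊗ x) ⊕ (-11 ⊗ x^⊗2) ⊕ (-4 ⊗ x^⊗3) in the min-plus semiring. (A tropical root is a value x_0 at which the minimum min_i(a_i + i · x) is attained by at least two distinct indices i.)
Roots: {-7, 5, 6}

Each tropical root is a break point of the lower envelope of the lines y = a_i + i · x (there are 4 lines, with slopes 0, 1, ..., 3). Only the lines that attain the minimum somewhere contribute to roots; other lines are dominated. Here the surviving (envelope) indices are i = 3, i = 2, i = 1, i = 0.
Intersections between consecutive envelope lines give the roots: for adjacent envelope indices i < j the intersection is x = (a_i − a_j) / (j − i). Reading off the sorted break points: {-7, 5, 6}.
Verification: at each break x_0, at least two indices attain the minimum of min_i(a_i + i · x_0).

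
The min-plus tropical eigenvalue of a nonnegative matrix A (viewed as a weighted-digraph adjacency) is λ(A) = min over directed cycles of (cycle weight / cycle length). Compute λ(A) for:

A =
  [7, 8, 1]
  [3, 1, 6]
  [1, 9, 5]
λ(A) = 1

Enumerate directed cycles and compute their means (weight / length). Sample:
  cycle 0 → 0: weight = 7, length = 1, mean = 7/1 ≈ 7.000
  cycle 1 → 1: weight = 1, length = 1, mean = 1/1 ≈ 1.000
  cycle 2 → 2: weight = 5, length = 1, mean = 5/1 ≈ 5.000
  cycle 0 → 1 → 0: weight = 11, length = 2, mean = 11/2 ≈ 5.500
  cycle 0 → 2 → 0: weight = 2, length = 2, mean = 2/2 ≈ 1.000
  cycle 1 → 0 → 1: weight = 11, length = 2, mean = 11/2 ≈ 5.500
Minimum mean = 1.000, attained e.g. along the cycle 1 → 1 with weight 1 and length 1. So λ(A) = 1/1 = 1.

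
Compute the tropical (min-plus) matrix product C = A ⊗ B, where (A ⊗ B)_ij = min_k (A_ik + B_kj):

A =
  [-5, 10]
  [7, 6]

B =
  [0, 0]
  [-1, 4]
A ⊗ B =
  [-5, -5]
  [5, 7]

Apply the min-plus product entry-by-entry:
  C[0][0] = min over k of (A[0][0] + B[0][0] = -5 + 0 = -5, A[0][1] + B[1][0] = 10 + -1 = 9) = -5 (attained at k = 0)
  C[0][1] = min over k of (A[0][0] + B[0][1] = -5 + 0 = -5, A[0][1] + B[1][1] = 10 + 4 = 14) = -5 (attained at k = 0)
  C[1][0] = min over k of (A[1][0] + B[0][0] = 7 + 0 = 7, A[1][1] + B[1][0] = 6 + -1 = 5) = 5 (attained at k = 1)
  C[1][1] = min over k of (A[1][0] + B[0][1] = 7 + 0 = 7, A[1][1] + B[1][1] = 6 + 4 = 10) = 7 (attained at k = 0)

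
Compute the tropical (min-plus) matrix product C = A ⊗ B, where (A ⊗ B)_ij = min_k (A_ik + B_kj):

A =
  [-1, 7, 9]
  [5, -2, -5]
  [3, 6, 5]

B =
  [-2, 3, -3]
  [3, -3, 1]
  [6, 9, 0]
A ⊗ B =
  [-3, 2, -4]
  [1, -5, -5]
  [1, 3, 0]

Apply the min-plus product entry-by-entry:
  C[0][0] = min over k of (A[0][0] + B[0][0] = -1 + -2 = -3, A[0][1] + B[1][0] = 7 + 3 = 10, A[0][2] + B[2][0] = 9 + 6 = 15) = -3 (attained at k = 0)
  C[0][1] = min over k of (A[0][0] + B[0][1] = -1 + 3 = 2, A[0][1] + B[1][1] = 7 + -3 = 4, A[0][2] + B[2][1] = 9 + 9 = 18) = 2 (attained at k = 0)
  C[0][2] = min over k of (A[0][0] + B[0][2] = -1 + -3 = -4, A[0][1] + B[1][2] = 7 + 1 = 8, A[0][2] + B[2][2] = 9 + 0 = 9) = -4 (attained at k = 0)
  C[1][0] = min over k of (A[1][0] + B[0][0] = 5 + -2 = 3, A[1][1] + B[1][0] = -2 + 3 = 1, A[1][2] + B[2][0] = -5 + 6 = 1) = 1 (attained at k = 1)
  C[1][1] = min over k of (A[1][0] + B[0][1] = 5 + 3 = 8, A[1][1] + B[1][1] = -2 + -3 = -5, A[1][2] + B[2][1] = -5 + 9 = 4) = -5 (attained at k = 1)
  C[1][2] = min over k of (A[1][0] + B[0][2] = 5 + -3 = 2, A[1][1] + B[1][2] = -2 + 1 = -1, A[1][2] + B[2][2] = -5 + 0 = -5) = -5 (attained at k = 2)
  C[2][0] = min over k of (A[2][0] + B[0][0] = 3 + -2 = 1, A[2][1] + B[1][0] = 6 + 3 = 9, A[2][2] + B[2][0] = 5 + 6 = 11) = 1 (attained at k = 0)
  C[2][1] = min over k of (A[2][0] + B[0][1] = 3 + 3 = 6, A[2][1] + B[1][1] = 6 + -3 = 3, A[2][2] + B[2][1] = 5 + 9 = 14) = 3 (attained at k = 1)
  C[2][2] = min over k of (A[2][0] + B[0][2] = 3 + -3 = 0, A[2][1] + B[1][2] = 6 + 1 = 7, A[2][2] + B[2][2] = 5 + 0 = 5) = 0 (attained at k = 0)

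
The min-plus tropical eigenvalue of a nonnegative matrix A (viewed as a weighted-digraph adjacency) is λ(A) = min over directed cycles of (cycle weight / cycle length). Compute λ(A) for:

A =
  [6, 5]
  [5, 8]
λ(A) = 5

Enumerate directed cycles and compute their means (weight / length). Sample:
  cycle 0 → 0: weight = 6, length = 1, mean = 6/1 ≈ 6.000
  cycle 1 → 1: weight = 8, length = 1, mean = 8/1 ≈ 8.000
  cycle 0 → 1 → 0: weight = 10, length = 2, mean = 10/2 ≈ 5.000
  cycle 1 → 0 → 1: weight = 10, length = 2, mean = 10/2 ≈ 5.000
Minimum mean = 5.000, attained e.g. along the cycle 0 → 1 → 0 with weight 10 and length 2. So λ(A) = 10/2 = 5.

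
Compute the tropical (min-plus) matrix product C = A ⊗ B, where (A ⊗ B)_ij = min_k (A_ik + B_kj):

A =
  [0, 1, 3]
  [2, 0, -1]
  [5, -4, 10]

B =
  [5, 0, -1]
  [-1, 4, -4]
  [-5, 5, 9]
A ⊗ B =
  [-2, 0, -3]
  [-6, 2, -4]
  [-5, 0, -8]

Apply the min-plus product entry-by-entry:
  C[0][0] = min over k of (A[0][0] + B[0][0] = 0 + 5 = 5, A[0][1] + B[1][0] = 1 + -1 = 0, A[0][2] + B[2][0] = 3 + -5 = -2) = -2 (attained at k = 2)
  C[0][1] = min over k of (A[0][0] + B[0][1] = 0 + 0 = 0, A[0][1] + B[1][1] = 1 + 4 = 5, A[0][2] + B[2][1] = 3 + 5 = 8) = 0 (attained at k = 0)
  C[0][2] = min over k of (A[0][0] + B[0][2] = 0 + -1 = -1, A[0][1] + B[1][2] = 1 + -4 = -3, A[0][2] + B[2][2] = 3 + 9 = 12) = -3 (attained at k = 1)
  C[1][0] = min over k of (A[1][0] + B[0][0] = 2 + 5 = 7, A[1][1] + B[1][0] = 0 + -1 = -1, A[1][2] + B[2][0] = -1 + -5 = -6) = -6 (attained at k = 2)
  C[1][1] = min over k of (A[1][0] + B[0][1] = 2 + 0 = 2, A[1][1] + B[1][1] = 0 + 4 = 4, A[1][2] + B[2][1] = -1 + 5 = 4) = 2 (attained at k = 0)
  C[1][2] = min over k of (A[1][0] + B[0][2] = 2 + -1 = 1, A[1][1] + B[1][2] = 0 + -4 = -4, A[1][2] + B[2][2] = -1 + 9 = 8) = -4 (attained at k = 1)
  C[2][0] = min over k of (A[2][0] + B[0][0] = 5 + 5 = 10, A[2][1] + B[1][0] = -4 + -1 = -5, A[2][2] + B[2][0] = 10 + -5 = 5) = -5 (attained at k = 1)
  C[2][1] = min over k of (A[2][0] + B[0][1] = 5 + 0 = 5, A[2][1] + B[1][1] = -4 + 4 = 0, A[2][2] + B[2][1] = 10 + 5 = 15) = 0 (attained at k = 1)
  C[2][2] = min over k of (A[2][0] + B[0][2] = 5 + -1 = 4, A[2][1] + B[1][2] = -4 + -4 = -8, A[2][2] + B[2][2] = 10 + 9 = 19) = -8 (attained at k = 1)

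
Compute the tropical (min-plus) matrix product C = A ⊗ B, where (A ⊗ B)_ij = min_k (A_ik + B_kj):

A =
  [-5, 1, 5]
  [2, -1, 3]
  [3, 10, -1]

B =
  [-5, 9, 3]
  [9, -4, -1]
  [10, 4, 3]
A ⊗ B =
  [-10, -3, -2]
  [-3, -5, -2]
  [-2, 3, 2]

Apply the min-plus product entry-by-entry:
  C[0][0] = min over k of (A[0][0] + B[0][0] = -5 + -5 = -10, A[0][1] + B[1][0] = 1 + 9 = 10, A[0][2] + B[2][0] = 5 + 10 = 15) = -10 (attained at k = 0)
  C[0][1] = min over k of (A[0][0] + B[0][1] = -5 + 9 = 4, A[0][1] + B[1][1] = 1 + -4 = -3, A[0][2] + B[2][1] = 5 + 4 = 9) = -3 (attained at k = 1)
  C[0][2] = min over k of (A[0][0] + B[0][2] = -5 + 3 = -2, A[0][1] + B[1][2] = 1 + -1 = 0, A[0][2] + B[2][2] = 5 + 3 = 8) = -2 (attained at k = 0)
  C[1][0] = min over k of (A[1][0] + B[0][0] = 2 + -5 = -3, A[1][1] + B[1][0] = -1 + 9 = 8, A[1][2] + B[2][0] = 3 + 10 = 13) = -3 (attained at k = 0)
  C[1][1] = min over k of (A[1][0] + B[0][1] = 2 + 9 = 11, A[1][1] + B[1][1] = -1 + -4 = -5, A[1][2] + B[2][1] = 3 + 4 = 7) = -5 (attained at k = 1)
  C[1][2] = min over k of (A[1][0] + B[0][2] = 2 + 3 = 5, A[1][1] + B[1][2] = -1 + -1 = -2, A[1][2] + B[2][2] = 3 + 3 = 6) = -2 (attained at k = 1)
  C[2][0] = min over k of (A[2][0] + B[0][0] = 3 + -5 = -2, A[2][1] + B[1][0] = 10 + 9 = 19, A[2][2] + B[2][0] = -1 + 10 = 9) = -2 (attained at k = 0)
  C[2][1] = min over k of (A[2][0] + B[0][1] = 3 + 9 = 12, A[2][1] + B[1][1] = 10 + -4 = 6, A[2][2] + B[2][1] = -1 + 4 = 3) = 3 (attained at k = 2)
  C[2][2] = min over k of (A[2][0] + B[0][2] = 3 + 3 = 6, A[2][1] + B[1][2] = 10 + -1 = 9, A[2][2] + B[2][2] = -1 + 3 = 2) = 2 (attained at k = 2)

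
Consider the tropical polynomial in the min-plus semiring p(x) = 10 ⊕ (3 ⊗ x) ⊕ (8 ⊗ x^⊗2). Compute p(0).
p(0) = 3

A tropical monomial a ⊗ x^⊗i evaluates to a + i · x. Evaluating each term at x = 0:
  Term 0 contributes 10 + 0 · 0 = 10
  Term 1 contributes 3 + 1 · 0 = 3
  Term 2 contributes 8 + 2 · 0 = 8
p(0) = ⊕ of these = min[10, 3, 8] = 3.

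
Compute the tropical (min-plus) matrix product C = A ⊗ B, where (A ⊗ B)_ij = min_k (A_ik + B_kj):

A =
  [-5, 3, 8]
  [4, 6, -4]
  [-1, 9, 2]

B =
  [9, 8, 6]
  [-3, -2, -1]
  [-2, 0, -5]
A ⊗ B =
  [0, 1, 1]
  [-6, -4, -9]
  [0, 2, -3]

Apply the min-plus product entry-by-entry:
  C[0][0] = min over k of (A[0][0] + B[0][0] = -5 + 9 = 4, A[0][1] + B[1][0] = 3 + -3 = 0, A[0][2] + B[2][0] = 8 + -2 = 6) = 0 (attained at k = 1)
  C[0][1] = min over k of (A[0][0] + B[0][1] = -5 + 8 = 3, A[0][1] + B[1][1] = 3 + -2 = 1, A[0][2] + B[2][1] = 8 + 0 = 8) = 1 (attained at k = 1)
  C[0][2] = min over k of (A[0][0] + B[0][2] = -5 + 6 = 1, A[0][1] + B[1][2] = 3 + -1 = 2, A[0][2] + B[2][2] = 8 + -5 = 3) = 1 (attained at k = 0)
  C[1][0] = min over k of (A[1][0] + B[0][0] = 4 + 9 = 13, A[1][1] + B[1][0] = 6 + -3 = 3, A[1][2] + B[2][0] = -4 + -2 = -6) = -6 (attained at k = 2)
  C[1][1] = min over k of (A[1][0] + B[0][1] = 4 + 8 = 12, A[1][1] + B[1][1] = 6 + -2 = 4, A[1][2] + B[2][1] = -4 + 0 = -4) = -4 (attained at k = 2)
  C[1][2] = min over k of (A[1][0] + B[0][2] = 4 + 6 = 10, A[1][1] + B[1][2] = 6 + -1 = 5, A[1][2] + B[2][2] = -4 + -5 = -9) = -9 (attained at k = 2)
  C[2][0] = min over k of (A[2][0] + B[0][0] = -1 + 9 = 8, A[2][1] + B[1][0] = 9 + -3 = 6, A[2][2] + B[2][0] = 2 + -2 = 0) = 0 (attained at k = 2)
  C[2][1] = min over k of (A[2][0] + B[0][1] = -1 + 8 = 7, A[2][1] + B[1][1] = 9 + -2 = 7, A[2][2] + B[2][1] = 2 + 0 = 2) = 2 (attained at k = 2)
  C[2][2] = min over k of (A[2][0] + B[0][2] = -1 + 6 = 5, A[2][1] + B[1][2] = 9 + -1 = 8, A[2][2] + B[2][2] = 2 + -5 = -3) = -3 (attained at k = 2)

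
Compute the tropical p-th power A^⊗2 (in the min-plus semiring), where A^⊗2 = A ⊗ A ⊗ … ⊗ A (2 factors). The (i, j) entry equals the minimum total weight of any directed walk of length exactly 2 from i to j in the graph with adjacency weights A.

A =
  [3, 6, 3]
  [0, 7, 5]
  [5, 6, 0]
A^⊗2 =
  [6, 9, 3]
  [3, 6, 3]
  [5, 6, 0]

Each entry (A^⊗2)_ij equals the minimum over all length-2 walks i = v_0 → v_1 → … → v_2 = j of Σ_t A[v_t][v_{t+1}]. For example, for (i, j) = (0, 2) we minimise over 3 possible intermediate vertex sequences; the minimum is 3, attained along the walk 0 → 2 → 2.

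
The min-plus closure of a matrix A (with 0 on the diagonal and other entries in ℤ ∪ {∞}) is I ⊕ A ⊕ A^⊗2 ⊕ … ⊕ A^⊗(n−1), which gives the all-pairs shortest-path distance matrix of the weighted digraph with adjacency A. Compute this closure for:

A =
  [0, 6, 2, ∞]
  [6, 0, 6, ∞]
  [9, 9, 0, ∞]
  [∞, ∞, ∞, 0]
Closure =
  [0, 6, 2, ∞]
  [6, 0, 6, ∞]
  [9, 9, 0, ∞]
  [∞, ∞, ∞, 0]

This is the Floyd-Warshall all-pairs shortest-path computation. For each intermediate vertex k = 0, 1, …, 3, update dist[i][j] ← min(dist[i][j], dist[i][k] + dist[k][j]). The final matrix gives, for each (i, j), the minimum total weight of any directed path from i to j (possibly empty when i = j).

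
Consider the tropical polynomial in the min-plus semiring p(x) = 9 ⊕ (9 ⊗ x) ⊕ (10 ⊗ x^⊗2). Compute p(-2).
p(-2) = 6

A tropical monomial a ⊗ x^⊗i evaluates to a + i · x. Evaluating each term at x = -2:
  Term 0 contributes 9 + 0 · -2 = 9
  Term 1 contributes 9 + 1 · -2 = 7
  Term 2 contributes 10 + 2 · -2 = 6
p(-2) = ⊕ of these = min[9, 7, 6] = 6.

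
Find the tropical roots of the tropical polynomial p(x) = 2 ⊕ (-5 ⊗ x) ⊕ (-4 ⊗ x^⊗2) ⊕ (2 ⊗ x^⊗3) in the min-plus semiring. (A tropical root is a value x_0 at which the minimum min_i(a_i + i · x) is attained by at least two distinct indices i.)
Roots: {-6, -1, 7}

Each tropical root is a break point of the lower envelope of the lines y = a_i + i · x (there are 4 lines, with slopes 0, 1, ..., 3). Only the lines that attain the minimum somewhere contribute to roots; other lines are dominated. Here the surviving (envelope) indices are i = 3, i = 2, i = 1, i = 0.
Intersections between consecutive envelope lines give the roots: for adjacent envelope indices i < j the intersection is x = (a_i − a_j) / (j − i). Reading off the sorted break points: {-6, -1, 7}.
Verification: at each break x_0, at least two indices attain the minimum of min_i(a_i + i · x_0).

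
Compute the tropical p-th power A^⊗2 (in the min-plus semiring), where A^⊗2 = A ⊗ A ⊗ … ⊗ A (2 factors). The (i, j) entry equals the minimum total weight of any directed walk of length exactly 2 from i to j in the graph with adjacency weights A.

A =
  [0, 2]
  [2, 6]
A^⊗2 =
  [0, 2]
  [2, 4]

Each entry (A^⊗2)_ij equals the minimum over all length-2 walks i = v_0 → v_1 → … → v_2 = j of Σ_t A[v_t][v_{t+1}]. For example, for (i, j) = (0, 1) we minimise over 2 possible intermediate vertex sequences; the minimum is 2, attained along the walk 0 → 0 → 1.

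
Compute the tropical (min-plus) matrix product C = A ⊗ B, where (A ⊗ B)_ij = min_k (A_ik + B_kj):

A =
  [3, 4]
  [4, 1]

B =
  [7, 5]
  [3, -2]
A ⊗ B =
  [7, 2]
  [4, -1]

Apply the min-plus product entry-by-entry:
  C[0][0] = min over k of (A[0][0] + B[0][0] = 3 + 7 = 10, A[0][1] + B[1][0] = 4 + 3 = 7) = 7 (attained at k = 1)
  C[0][1] = min over k of (A[0][0] + B[0][1] = 3 + 5 = 8, A[0][1] + B[1][1] = 4 + -2 = 2) = 2 (attained at k = 1)
  C[1][0] = min over k of (A[1][0] + B[0][0] = 4 + 7 = 11, A[1][1] + B[1][0] = 1 + 3 = 4) = 4 (attained at k = 1)
  C[1][1] = min over k of (A[1][0] + B[0][1] = 4 + 5 = 9, A[1][1] + B[1][1] = 1 + -2 = -1) = -1 (attained at k = 1)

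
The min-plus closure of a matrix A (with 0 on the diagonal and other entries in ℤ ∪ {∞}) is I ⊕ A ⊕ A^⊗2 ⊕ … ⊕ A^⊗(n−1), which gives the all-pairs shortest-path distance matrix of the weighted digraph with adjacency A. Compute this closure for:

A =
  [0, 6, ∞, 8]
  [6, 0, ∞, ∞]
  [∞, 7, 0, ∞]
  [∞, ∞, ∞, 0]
Closure =
  [0, 6, ∞, 8]
  [6, 0, ∞, 14]
  [13, 7, 0, 21]
  [∞, ∞, ∞, 0]

This is the Floyd-Warshall all-pairs shortest-path computation. For each intermediate vertex k = 0, 1, …, 3, update dist[i][j] ← min(dist[i][j], dist[i][k] + dist[k][j]). The final matrix gives, for each (i, j), the minimum total weight of any directed path from i to j (possibly empty when i = j).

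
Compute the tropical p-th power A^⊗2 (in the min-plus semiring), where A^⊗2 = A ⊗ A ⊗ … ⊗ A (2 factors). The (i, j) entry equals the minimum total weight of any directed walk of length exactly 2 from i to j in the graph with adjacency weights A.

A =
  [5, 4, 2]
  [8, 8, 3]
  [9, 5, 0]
A^⊗2 =
  [10, 7, 2]
  [12, 8, 3]
  [9, 5, 0]

Each entry (A^⊗2)_ij equals the minimum over all length-2 walks i = v_0 → v_1 → … → v_2 = j of Σ_t A[v_t][v_{t+1}]. For example, for (i, j) = (0, 2) we minimise over 3 possible intermediate vertex sequences; the minimum is 2, attained along the walk 0 → 2 → 2.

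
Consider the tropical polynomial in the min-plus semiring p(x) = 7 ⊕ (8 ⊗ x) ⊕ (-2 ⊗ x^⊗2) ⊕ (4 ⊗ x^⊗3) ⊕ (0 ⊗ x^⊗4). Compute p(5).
p(5) = 7

A tropical monomial a ⊗ x^⊗i evaluates to a + i · x. Evaluating each term at x = 5:
  Term 0 contributes 7 + 0 · 5 = 7
  Term 1 contributes 8 + 1 · 5 = 13
  Term 2 contributes -2 + 2 · 5 = 8
  Term 3 contributes 4 + 3 · 5 = 19
  Term 4 contributes 0 + 4 · 5 = 20
p(5) = ⊕ of these = min[7, 13, 8, 19, 20] = 7.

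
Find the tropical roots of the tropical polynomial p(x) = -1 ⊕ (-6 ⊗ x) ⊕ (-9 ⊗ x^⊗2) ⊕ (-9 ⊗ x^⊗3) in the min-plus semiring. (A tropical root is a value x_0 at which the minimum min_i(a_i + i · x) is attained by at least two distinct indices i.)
Roots: {0, 3, 5}

Each tropical root is a break point of the lower envelope of the lines y = a_i + i · x (there are 4 lines, with slopes 0, 1, ..., 3). Only the lines that attain the minimum somewhere contribute to roots; other lines are dominated. Here the surviving (envelope) indices are i = 3, i = 2, i = 1, i = 0.
Intersections between consecutive envelope lines give the roots: for adjacent envelope indices i < j the intersection is x = (a_i − a_j) / (j − i). Reading off the sorted break points: {0, 3, 5}.
Verification: at each break x_0, at least two indices attain the minimum of min_i(a_i + i · x_0).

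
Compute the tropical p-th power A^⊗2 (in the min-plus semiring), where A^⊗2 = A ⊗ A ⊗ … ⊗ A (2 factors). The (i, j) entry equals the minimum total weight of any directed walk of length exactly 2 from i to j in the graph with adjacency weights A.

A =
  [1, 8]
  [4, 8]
A^⊗2 =
  [2, 9]
  [5, 12]

Each entry (A^⊗2)_ij equals the minimum over all length-2 walks i = v_0 → v_1 → … → v_2 = j of Σ_t A[v_t][v_{t+1}]. For example, for (i, j) = (0, 1) we minimise over 2 possible intermediate vertex sequences; the minimum is 9, attained along the walk 0 → 0 → 1.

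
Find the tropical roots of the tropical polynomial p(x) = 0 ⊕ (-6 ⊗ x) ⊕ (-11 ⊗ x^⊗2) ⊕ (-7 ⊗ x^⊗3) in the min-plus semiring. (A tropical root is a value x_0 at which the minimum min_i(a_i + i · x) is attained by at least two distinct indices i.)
Roots: {-4, 5, 6}

Each tropical root is a break point of the lower envelope of the lines y = a_i + i · x (there are 4 lines, with slopes 0, 1, ..., 3). Only the lines that attain the minimum somewhere contribute to roots; other lines are dominated. Here the surviving (envelope) indices are i = 3, i = 2, i = 1, i = 0.
Intersections between consecutive envelope lines give the roots: for adjacent envelope indices i < j the intersection is x = (a_i − a_j) / (j − i). Reading off the sorted break points: {-4, 5, 6}.
Verification: at each break x_0, at least two indices attain the minimum of min_i(a_i + i · x_0).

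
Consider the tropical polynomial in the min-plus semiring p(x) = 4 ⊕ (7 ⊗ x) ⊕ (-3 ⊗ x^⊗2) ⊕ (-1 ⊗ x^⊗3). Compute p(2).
p(2) = 1

A tropical monomial a ⊗ x^⊗i evaluates to a + i · x. Evaluating each term at x = 2:
  Term 0 contributes 4 + 0 · 2 = 4
  Term 1 contributes 7 + 1 · 2 = 9
  Term 2 contributes -3 + 2 · 2 = 1
  Term 3 contributes -1 + 3 · 2 = 5
p(2) = ⊕ of these = min[4, 9, 1, 5] = 1.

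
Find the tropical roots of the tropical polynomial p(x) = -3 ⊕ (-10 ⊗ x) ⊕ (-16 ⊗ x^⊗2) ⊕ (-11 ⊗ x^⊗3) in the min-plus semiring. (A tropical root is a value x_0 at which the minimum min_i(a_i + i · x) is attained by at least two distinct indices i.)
Roots: {-5, 6, 7}

Each tropical root is a break point of the lower envelope of the lines y = a_i + i · x (there are 4 lines, with slopes 0, 1, ..., 3). Only the lines that attain the minimum somewhere contribute to roots; other lines are dominated. Here the surviving (envelope) indices are i = 3, i = 2, i = 1, i = 0.
Intersections between consecutive envelope lines give the roots: for adjacent envelope indices i < j the intersection is x = (a_i − a_j) / (j − i). Reading off the sorted break points: {-5, 6, 7}.
Verification: at each break x_0, at least two indices attain the minimum of min_i(a_i + i · x_0).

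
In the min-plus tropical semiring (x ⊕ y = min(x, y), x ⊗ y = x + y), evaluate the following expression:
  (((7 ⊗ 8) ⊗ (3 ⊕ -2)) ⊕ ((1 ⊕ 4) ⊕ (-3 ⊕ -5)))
(((7 ⊗ 8) ⊗ (3 ⊕ -2)) ⊕ ((1 ⊕ 4) ⊕ (-3 ⊕ -5))) = -5

Expand innermost to outermost. Recall ⊕ takes the minimum of its arguments and ⊗ takes their sum. Working out the expression (((7 ⊗ 8) ⊗ (3 ⊕ -2)) ⊕ ((1 ⊕ 4) ⊕ (-3 ⊕ -5))) gives -5.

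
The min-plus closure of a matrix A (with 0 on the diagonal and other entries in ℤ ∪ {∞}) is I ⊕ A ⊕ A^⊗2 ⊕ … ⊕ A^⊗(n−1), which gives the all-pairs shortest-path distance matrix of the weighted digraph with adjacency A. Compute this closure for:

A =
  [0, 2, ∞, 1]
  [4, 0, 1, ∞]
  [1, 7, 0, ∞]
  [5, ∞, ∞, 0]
Closure =
  [0, 2, 3, 1]
  [2, 0, 1, 3]
  [1, 3, 0, 2]
  [5, 7, 8, 0]

This is the Floyd-Warshall all-pairs shortest-path computation. For each intermediate vertex k = 0, 1, …, 3, update dist[i][j] ← min(dist[i][j], dist[i][k] + dist[k][j]). The final matrix gives, for each (i, j), the minimum total weight of any directed path from i to j (possibly empty when i = j).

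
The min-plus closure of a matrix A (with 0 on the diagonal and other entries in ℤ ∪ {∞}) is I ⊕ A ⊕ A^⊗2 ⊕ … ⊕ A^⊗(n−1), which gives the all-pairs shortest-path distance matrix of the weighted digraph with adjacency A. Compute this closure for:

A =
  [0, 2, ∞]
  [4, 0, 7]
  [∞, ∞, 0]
Closure =
  [0, 2, 9]
  [4, 0, 7]
  [∞, ∞, 0]

This is the Floyd-Warshall all-pairs shortest-path computation. For each intermediate vertex k = 0, 1, …, 2, update dist[i][j] ← min(dist[i][j], dist[i][k] + dist[k][j]). The final matrix gives, for each (i, j), the minimum total weight of any directed path from i to j (possibly empty when i = j).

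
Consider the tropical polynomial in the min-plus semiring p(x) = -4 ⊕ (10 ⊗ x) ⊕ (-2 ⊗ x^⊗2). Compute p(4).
p(4) = -4

A tropical monomial a ⊗ x^⊗i evaluates to a + i · x. Evaluating each term at x = 4:
  Term 0 contributes -4 + 0 · 4 = -4
  Term 1 contributes 10 + 1 · 4 = 14
  Term 2 contributes -2 + 2 · 4 = 6
p(4) = ⊕ of these = min[-4, 14, 6] = -4.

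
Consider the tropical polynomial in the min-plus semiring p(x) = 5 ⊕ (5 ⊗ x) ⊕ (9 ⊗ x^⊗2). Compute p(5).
p(5) = 5

A tropical monomial a ⊗ x^⊗i evaluates to a + i · x. Evaluating each term at x = 5:
  Term 0 contributes 5 + 0 · 5 = 5
  Term 1 contributes 5 + 1 · 5 = 10
  Term 2 contributes 9 + 2 · 5 = 19
p(5) = ⊕ of these = min[5, 10, 19] = 5.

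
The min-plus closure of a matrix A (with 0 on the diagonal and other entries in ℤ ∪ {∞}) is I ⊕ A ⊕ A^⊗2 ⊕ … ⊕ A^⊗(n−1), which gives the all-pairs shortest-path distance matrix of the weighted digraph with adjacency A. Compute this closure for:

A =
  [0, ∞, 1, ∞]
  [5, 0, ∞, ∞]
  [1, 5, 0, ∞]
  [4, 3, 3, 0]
Closure =
  [0, 6, 1, ∞]
  [5, 0, 6, ∞]
  [1, 5, 0, ∞]
  [4, 3, 3, 0]

This is the Floyd-Warshall all-pairs shortest-path computation. For each intermediate vertex k = 0, 1, …, 3, update dist[i][j] ← min(dist[i][j], dist[i][k] + dist[k][j]). The final matrix gives, for each (i, j), the minimum total weight of any directed path from i to j (possibly empty when i = j).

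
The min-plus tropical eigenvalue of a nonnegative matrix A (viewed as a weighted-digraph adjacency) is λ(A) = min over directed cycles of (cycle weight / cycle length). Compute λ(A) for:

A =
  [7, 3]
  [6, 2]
λ(A) = 2

Enumerate directed cycles and compute their means (weight / length). Sample:
  cycle 0 → 0: weight = 7, length = 1, mean = 7/1 ≈ 7.000
  cycle 1 → 1: weight = 2, length = 1, mean = 2/1 ≈ 2.000
  cycle 0 → 1 → 0: weight = 9, length = 2, mean = 9/2 ≈ 4.500
  cycle 1 → 0 → 1: weight = 9, length = 2, mean = 9/2 ≈ 4.500
Minimum mean = 2.000, attained e.g. along the cycle 1 → 1 with weight 2 and length 1. So λ(A) = 2/1 = 2.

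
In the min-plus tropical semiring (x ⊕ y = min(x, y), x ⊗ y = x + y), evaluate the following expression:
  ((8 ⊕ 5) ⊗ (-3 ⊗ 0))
((8 ⊕ 5) ⊗ (-3 ⊗ 0)) = 2

Expand innermost to outermost. Recall ⊕ takes the minimum of its arguments and ⊗ takes their sum. Working out the expression ((8 ⊕ 5) ⊗ (-3 ⊗ 0)) gives 2.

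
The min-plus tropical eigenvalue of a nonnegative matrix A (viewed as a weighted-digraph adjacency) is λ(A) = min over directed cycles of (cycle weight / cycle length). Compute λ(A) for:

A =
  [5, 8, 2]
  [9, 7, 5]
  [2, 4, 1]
λ(A) = 1

Enumerate directed cycles and compute their means (weight / length). Sample:
  cycle 0 → 0: weight = 5, length = 1, mean = 5/1 ≈ 5.000
  cycle 1 → 1: weight = 7, length = 1, mean = 7/1 ≈ 7.000
  cycle 2 → 2: weight = 1, length = 1, mean = 1/1 ≈ 1.000
  cycle 0 → 1 → 0: weight = 17, length = 2, mean = 17/2 ≈ 8.500
  cycle 0 → 2 → 0: weight = 4, length = 2, mean = 4/2 ≈ 2.000
  cycle 1 → 0 → 1: weight = 17, length = 2, mean = 17/2 ≈ 8.500
Minimum mean = 1.000, attained e.g. along the cycle 2 → 2 with weight 1 and length 1. So λ(A) = 1/1 = 1.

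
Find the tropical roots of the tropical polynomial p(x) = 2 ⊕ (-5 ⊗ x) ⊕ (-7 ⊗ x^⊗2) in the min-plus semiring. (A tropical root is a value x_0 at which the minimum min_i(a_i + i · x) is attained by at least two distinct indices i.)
Roots: {2, 7}

Each tropical root is a break point of the lower envelope of the lines y = a_i + i · x (there are 3 lines, with slopes 0, 1, ..., 2). Only the lines that attain the minimum somewhere contribute to roots; other lines are dominated. Here the surviving (envelope) indices are i = 2, i = 1, i = 0.
Intersections between consecutive envelope lines give the roots: for adjacent envelope indices i < j the intersection is x = (a_i − a_j) / (j − i). Reading off the sorted break points: {2, 7}.
Verification: at each break x_0, at least two indices attain the minimum of min_i(a_i + i · x_0).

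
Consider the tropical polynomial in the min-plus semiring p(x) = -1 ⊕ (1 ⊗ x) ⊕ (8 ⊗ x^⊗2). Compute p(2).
p(2) = -1

A tropical monomial a ⊗ x^⊗i evaluates to a + i · x. Evaluating each term at x = 2:
  Term 0 contributes -1 + 0 · 2 = -1
  Term 1 contributes 1 + 1 · 2 = 3
  Term 2 contributes 8 + 2 · 2 = 12
p(2) = ⊕ of these = min[-1, 3, 12] = -1.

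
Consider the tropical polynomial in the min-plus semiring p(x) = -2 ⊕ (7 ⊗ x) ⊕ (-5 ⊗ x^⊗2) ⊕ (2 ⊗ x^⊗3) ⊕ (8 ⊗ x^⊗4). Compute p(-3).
p(-3) = -11

A tropical monomial a ⊗ x^⊗i evaluates to a + i · x. Evaluating each term at x = -3:
  Term 0 contributes -2 + 0 · -3 = -2
  Term 1 contributes 7 + 1 · -3 = 4
  Term 2 contributes -5 + 2 · -3 = -11
  Term 3 contributes 2 + 3 · -3 = -7
  Term 4 contributes 8 + 4 · -3 = -4
p(-3) = ⊕ of these = min[-2, 4, -11, -7, -4] = -11.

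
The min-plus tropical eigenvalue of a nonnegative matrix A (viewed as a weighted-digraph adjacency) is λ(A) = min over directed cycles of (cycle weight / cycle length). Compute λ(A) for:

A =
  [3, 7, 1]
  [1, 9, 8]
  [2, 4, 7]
λ(A) = 3/2

Enumerate directed cycles and compute their means (weight / length). Sample:
  cycle 0 → 0: weight = 3, length = 1, mean = 3/1 ≈ 3.000
  cycle 1 → 1: weight = 9, length = 1, mean = 9/1 ≈ 9.000
  cycle 2 → 2: weight = 7, length = 1, mean = 7/1 ≈ 7.000
  cycle 0 → 1 → 0: weight = 8, length = 2, mean = 8/2 ≈ 4.000
  cycle 0 → 2 → 0: weight = 3, length = 2, mean = 3/2 ≈ 1.500
  cycle 1 → 0 → 1: weight = 8, length = 2, mean = 8/2 ≈ 4.000
Minimum mean = 1.500, attained e.g. along the cycle 0 → 2 → 0 with weight 3 and length 2. So λ(A) = 3/2 = 3/2.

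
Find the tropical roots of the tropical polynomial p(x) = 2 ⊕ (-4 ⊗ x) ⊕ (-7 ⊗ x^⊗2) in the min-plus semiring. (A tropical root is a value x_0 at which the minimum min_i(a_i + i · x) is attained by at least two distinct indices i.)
Roots: {3, 6}

Each tropical root is a break point of the lower envelope of the lines y = a_i + i · x (there are 3 lines, with slopes 0, 1, ..., 2). Only the lines that attain the minimum somewhere contribute to roots; other lines are dominated. Here the surviving (envelope) indices are i = 2, i = 1, i = 0.
Intersections between consecutive envelope lines give the roots: for adjacent envelope indices i < j the intersection is x = (a_i − a_j) / (j − i). Reading off the sorted break points: {3, 6}.
Verification: at each break x_0, at least two indices attain the minimum of min_i(a_i + i · x_0).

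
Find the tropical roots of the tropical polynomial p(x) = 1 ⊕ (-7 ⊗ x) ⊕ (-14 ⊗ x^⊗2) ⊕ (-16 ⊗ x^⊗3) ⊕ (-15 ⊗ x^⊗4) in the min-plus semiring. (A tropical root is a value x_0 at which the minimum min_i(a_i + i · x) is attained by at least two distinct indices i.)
Roots: {-1, 2, 7, 8}

Each tropical root is a break point of the lower envelope of the lines y = a_i + i · x (there are 5 lines, with slopes 0, 1, ..., 4). Only the lines that attain the minimum somewhere contribute to roots; other lines are dominated. Here the surviving (envelope) indices are i = 4, i = 3, i = 2, i = 1, i = 0.
Intersections between consecutive envelope lines give the roots: for adjacent envelope indices i < j the intersection is x = (a_i − a_j) / (j − i). Reading off the sorted break points: {-1, 2, 7, 8}.
Verification: at each break x_0, at least two indices attain the minimum of min_i(a_i + i · x_0).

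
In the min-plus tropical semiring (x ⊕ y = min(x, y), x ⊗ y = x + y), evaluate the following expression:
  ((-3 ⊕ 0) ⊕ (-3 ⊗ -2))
((-3 ⊕ 0) ⊕ (-3 ⊗ -2)) = -5

Expand innermost to outermost. Recall ⊕ takes the minimum of its arguments and ⊗ takes their sum. Working out the expression ((-3 ⊕ 0) ⊕ (-3 ⊗ -2)) gives -5.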